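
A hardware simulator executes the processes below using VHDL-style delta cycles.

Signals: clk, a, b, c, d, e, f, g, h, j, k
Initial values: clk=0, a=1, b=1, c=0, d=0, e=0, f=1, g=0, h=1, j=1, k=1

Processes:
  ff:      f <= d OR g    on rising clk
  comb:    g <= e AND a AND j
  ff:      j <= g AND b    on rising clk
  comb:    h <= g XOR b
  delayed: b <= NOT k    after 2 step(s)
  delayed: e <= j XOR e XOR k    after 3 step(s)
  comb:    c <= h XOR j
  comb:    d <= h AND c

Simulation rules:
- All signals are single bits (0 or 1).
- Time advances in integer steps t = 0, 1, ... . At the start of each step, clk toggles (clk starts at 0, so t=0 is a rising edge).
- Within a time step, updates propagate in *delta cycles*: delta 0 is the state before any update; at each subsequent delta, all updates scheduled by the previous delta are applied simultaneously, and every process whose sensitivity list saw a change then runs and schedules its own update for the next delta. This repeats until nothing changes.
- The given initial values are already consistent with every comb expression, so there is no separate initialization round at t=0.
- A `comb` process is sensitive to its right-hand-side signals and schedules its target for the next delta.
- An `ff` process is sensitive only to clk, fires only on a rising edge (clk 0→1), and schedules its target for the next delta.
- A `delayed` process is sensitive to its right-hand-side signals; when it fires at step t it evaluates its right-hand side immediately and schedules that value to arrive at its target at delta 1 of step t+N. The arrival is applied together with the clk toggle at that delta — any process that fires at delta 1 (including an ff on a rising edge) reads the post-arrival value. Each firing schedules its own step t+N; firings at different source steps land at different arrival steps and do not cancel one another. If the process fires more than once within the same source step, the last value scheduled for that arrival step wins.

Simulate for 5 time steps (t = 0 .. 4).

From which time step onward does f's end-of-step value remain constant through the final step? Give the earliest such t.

2

t=0 Δ0: d=0 a=1 clk=0 k=1 g=0 h=1 f=1 c=0 e=0 j=1 b=1
  Δ1: clk:0→1
  Δ2: f:1→0, j:1→0
  Δ3: c:0→1
  Δ4: d:0→1
  (4Δ to stable)
t=1 Δ0: d=1 a=1 clk=1 k=1 g=0 h=1 f=0 c=1 e=0 j=0 b=1
  Δ1: clk:1→0
  (1Δ to stable)
t=2 Δ0: d=1 a=1 clk=0 k=1 g=0 h=1 f=0 c=1 e=0 j=0 b=1
  Δ1: clk:0→1
  Δ2: f:0→1
  (2Δ to stable)
t=3 Δ0: d=1 a=1 clk=1 k=1 g=0 h=1 f=1 c=1 e=0 j=0 b=1
  Δ1: clk:1→0, e:0→1
  (1Δ to stable)
t=4 Δ0: d=1 a=1 clk=0 k=1 g=0 h=1 f=1 c=1 e=1 j=0 b=1
  Δ1: clk:0→1
  (1Δ to stable)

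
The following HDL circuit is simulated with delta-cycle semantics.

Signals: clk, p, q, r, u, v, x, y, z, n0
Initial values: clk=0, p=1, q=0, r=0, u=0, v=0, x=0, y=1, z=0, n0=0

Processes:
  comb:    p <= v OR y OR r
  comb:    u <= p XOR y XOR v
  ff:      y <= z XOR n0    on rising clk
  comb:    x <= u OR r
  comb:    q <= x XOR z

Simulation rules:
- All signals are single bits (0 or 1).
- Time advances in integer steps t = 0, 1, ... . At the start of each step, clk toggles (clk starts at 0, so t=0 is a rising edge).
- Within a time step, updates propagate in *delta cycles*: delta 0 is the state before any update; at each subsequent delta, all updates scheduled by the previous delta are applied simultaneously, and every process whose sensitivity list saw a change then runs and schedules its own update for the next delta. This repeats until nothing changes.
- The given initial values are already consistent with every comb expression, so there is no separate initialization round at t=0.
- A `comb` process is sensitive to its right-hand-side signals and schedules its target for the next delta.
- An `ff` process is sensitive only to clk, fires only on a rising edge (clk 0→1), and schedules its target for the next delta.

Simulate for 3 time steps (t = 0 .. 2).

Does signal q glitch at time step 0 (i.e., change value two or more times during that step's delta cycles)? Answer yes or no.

yes

t0.Δ0 n0=0 u=0 x=0 q=0 clk=0 z=0 y=1 r=0 p=1 v=0
t0.Δ1 n0=0 u=0 x=0 q=0 clk=1 z=0 y=1 r=0 p=1 v=0
t0.Δ2 n0=0 u=0 x=0 q=0 clk=1 z=0 y=0 r=0 p=1 v=0
t0.Δ3 n0=0 u=1 x=0 q=0 clk=1 z=0 y=0 r=0 p=0 v=0
t0.Δ4 n0=0 u=0 x=1 q=0 clk=1 z=0 y=0 r=0 p=0 v=0
t0.Δ5 n0=0 u=0 x=0 q=1 clk=1 z=0 y=0 r=0 p=0 v=0
t0.Δ6 n0=0 u=0 x=0 q=0 clk=1 z=0 y=0 r=0 p=0 v=0
t1.Δ0 n0=0 u=0 x=0 q=0 clk=1 z=0 y=0 r=0 p=0 v=0
t1.Δ1 n0=0 u=0 x=0 q=0 clk=0 z=0 y=0 r=0 p=0 v=0
t2.Δ0 n0=0 u=0 x=0 q=0 clk=0 z=0 y=0 r=0 p=0 v=0
t2.Δ1 n0=0 u=0 x=0 q=0 clk=1 z=0 y=0 r=0 p=0 v=0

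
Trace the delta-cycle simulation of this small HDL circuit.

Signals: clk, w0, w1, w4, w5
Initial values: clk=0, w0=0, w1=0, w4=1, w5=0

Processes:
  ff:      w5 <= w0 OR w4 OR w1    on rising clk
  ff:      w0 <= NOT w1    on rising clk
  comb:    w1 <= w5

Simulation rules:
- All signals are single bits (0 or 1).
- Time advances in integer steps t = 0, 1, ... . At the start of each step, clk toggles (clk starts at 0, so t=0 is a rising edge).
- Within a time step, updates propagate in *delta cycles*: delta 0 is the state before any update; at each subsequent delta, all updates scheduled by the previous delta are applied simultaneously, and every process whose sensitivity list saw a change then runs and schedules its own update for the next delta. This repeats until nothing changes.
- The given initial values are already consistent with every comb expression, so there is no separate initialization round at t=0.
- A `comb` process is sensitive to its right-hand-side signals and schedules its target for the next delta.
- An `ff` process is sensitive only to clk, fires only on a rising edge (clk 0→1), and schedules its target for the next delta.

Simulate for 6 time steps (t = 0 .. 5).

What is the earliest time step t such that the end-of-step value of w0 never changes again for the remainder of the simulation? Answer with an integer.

t=0 Δ0: w0=0 clk=0 w5=0 w4=1 w1=0
  Δ1: clk:0→1
  Δ2: w0:0→1, w5:0→1
  Δ3: w1:0→1
  (3Δ to stable)
t=1 Δ0: w0=1 clk=1 w5=1 w4=1 w1=1
  Δ1: clk:1→0
  (1Δ to stable)
t=2 Δ0: w0=1 clk=0 w5=1 w4=1 w1=1
  Δ1: clk:0→1
  Δ2: w0:1→0
  (2Δ to stable)
t=3 Δ0: w0=0 clk=1 w5=1 w4=1 w1=1
  Δ1: clk:1→0
  (1Δ to stable)
t=4 Δ0: w0=0 clk=0 w5=1 w4=1 w1=1
  Δ1: clk:0→1
  (1Δ to stable)
t=5 Δ0: w0=0 clk=1 w5=1 w4=1 w1=1
  Δ1: clk:1→0
  (1Δ to stable)

2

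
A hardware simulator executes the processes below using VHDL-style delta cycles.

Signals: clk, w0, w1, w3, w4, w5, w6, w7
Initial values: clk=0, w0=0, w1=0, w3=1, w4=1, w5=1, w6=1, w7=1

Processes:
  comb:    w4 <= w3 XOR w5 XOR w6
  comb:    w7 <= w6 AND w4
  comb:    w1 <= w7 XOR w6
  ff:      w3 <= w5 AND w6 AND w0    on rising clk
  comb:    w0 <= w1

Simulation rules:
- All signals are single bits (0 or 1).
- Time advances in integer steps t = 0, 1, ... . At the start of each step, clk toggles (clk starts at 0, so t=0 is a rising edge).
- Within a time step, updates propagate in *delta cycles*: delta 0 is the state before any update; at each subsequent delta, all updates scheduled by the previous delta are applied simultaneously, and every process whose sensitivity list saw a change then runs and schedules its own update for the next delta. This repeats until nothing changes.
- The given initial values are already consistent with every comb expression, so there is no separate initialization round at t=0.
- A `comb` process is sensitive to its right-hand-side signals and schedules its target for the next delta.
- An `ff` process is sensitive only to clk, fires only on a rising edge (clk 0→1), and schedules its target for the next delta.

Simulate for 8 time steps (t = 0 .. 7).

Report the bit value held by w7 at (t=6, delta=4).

1

[bits: clk,w7,w1,w6,w0,w3,w5,w4]
t=0: Δ0=01010111 Δ1=11010111 Δ2=11010011 Δ3=11010010 Δ4=10010010 Δ5=10110010 Δ6=10111010 | 6Δ
t=1: Δ0=10111010 Δ1=00111010 | 1Δ
t=2: Δ0=00111010 Δ1=10111010 Δ2=10111110 Δ3=10111111 Δ4=11111111 Δ5=11011111 Δ6=11010111 | 6Δ
t=3: Δ0=11010111 Δ1=01010111 | 1Δ
t=4: Δ0=01010111 Δ1=11010111 Δ2=11010011 Δ3=11010010 Δ4=10010010 Δ5=10110010 Δ6=10111010 | 6Δ
t=5: Δ0=10111010 Δ1=00111010 | 1Δ
t=6: Δ0=00111010 Δ1=10111010 Δ2=10111110 Δ3=10111111 Δ4=11111111 Δ5=11011111 Δ6=11010111 | 6Δ
t=7: Δ0=11010111 Δ1=01010111 | 1Δ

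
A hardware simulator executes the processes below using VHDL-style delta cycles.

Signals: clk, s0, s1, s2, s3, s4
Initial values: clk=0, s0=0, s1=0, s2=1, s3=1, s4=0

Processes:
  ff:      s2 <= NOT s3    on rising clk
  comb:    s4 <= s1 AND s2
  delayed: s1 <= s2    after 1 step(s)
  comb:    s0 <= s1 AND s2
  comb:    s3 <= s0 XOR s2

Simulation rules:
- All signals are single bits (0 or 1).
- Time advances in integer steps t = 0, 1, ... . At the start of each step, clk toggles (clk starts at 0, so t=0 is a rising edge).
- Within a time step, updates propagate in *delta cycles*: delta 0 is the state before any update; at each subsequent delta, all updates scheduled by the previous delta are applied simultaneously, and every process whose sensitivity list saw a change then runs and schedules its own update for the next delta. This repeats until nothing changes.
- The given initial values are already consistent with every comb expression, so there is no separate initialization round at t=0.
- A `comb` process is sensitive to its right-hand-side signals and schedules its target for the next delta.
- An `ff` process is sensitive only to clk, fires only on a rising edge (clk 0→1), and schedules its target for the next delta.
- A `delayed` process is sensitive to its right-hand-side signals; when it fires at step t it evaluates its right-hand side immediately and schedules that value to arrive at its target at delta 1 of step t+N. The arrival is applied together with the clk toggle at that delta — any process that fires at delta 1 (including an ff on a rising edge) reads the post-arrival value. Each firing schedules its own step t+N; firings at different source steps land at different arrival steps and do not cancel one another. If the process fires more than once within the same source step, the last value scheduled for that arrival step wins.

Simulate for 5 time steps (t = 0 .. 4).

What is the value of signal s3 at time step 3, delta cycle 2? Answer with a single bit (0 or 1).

t0.Δ0 s2=1 s3=1 s4=0 s1=0 s0=0 clk=0
t0.Δ1 s2=1 s3=1 s4=0 s1=0 s0=0 clk=1
t0.Δ2 s2=0 s3=1 s4=0 s1=0 s0=0 clk=1
t0.Δ3 s2=0 s3=0 s4=0 s1=0 s0=0 clk=1
t1.Δ0 s2=0 s3=0 s4=0 s1=0 s0=0 clk=1
t1.Δ1 s2=0 s3=0 s4=0 s1=0 s0=0 clk=0
t2.Δ0 s2=0 s3=0 s4=0 s1=0 s0=0 clk=0
t2.Δ1 s2=0 s3=0 s4=0 s1=0 s0=0 clk=1
t2.Δ2 s2=1 s3=0 s4=0 s1=0 s0=0 clk=1
t2.Δ3 s2=1 s3=1 s4=0 s1=0 s0=0 clk=1
t3.Δ0 s2=1 s3=1 s4=0 s1=0 s0=0 clk=1
t3.Δ1 s2=1 s3=1 s4=0 s1=1 s0=0 clk=0
t3.Δ2 s2=1 s3=1 s4=1 s1=1 s0=1 clk=0
t3.Δ3 s2=1 s3=0 s4=1 s1=1 s0=1 clk=0
t4.Δ0 s2=1 s3=0 s4=1 s1=1 s0=1 clk=0
t4.Δ1 s2=1 s3=0 s4=1 s1=1 s0=1 clk=1

1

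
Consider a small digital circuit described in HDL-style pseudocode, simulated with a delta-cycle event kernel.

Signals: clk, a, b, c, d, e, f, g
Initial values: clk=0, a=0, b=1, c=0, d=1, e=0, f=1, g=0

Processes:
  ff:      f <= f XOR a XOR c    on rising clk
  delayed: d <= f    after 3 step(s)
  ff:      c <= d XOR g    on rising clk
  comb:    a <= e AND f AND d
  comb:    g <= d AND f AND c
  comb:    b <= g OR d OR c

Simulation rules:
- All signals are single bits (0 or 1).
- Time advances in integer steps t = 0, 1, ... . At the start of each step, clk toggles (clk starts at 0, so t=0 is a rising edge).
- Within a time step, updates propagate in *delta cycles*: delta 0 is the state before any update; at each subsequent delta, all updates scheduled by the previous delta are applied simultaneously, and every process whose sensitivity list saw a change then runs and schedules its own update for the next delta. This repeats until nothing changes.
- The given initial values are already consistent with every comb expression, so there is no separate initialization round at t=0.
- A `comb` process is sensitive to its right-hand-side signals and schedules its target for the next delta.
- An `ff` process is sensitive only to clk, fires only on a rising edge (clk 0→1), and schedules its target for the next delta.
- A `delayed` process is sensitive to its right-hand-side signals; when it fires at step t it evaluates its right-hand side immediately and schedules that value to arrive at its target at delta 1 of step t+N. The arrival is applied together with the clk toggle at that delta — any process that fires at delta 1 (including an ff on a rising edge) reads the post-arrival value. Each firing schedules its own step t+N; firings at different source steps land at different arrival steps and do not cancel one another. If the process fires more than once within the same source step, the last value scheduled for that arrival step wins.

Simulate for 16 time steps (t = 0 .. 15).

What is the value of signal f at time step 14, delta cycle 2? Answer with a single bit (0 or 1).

[bits: b,f,clk,g,a,c,d,e]
t=0: Δ0=11000010 Δ1=11100010 Δ2=11100110 Δ3=11110110 | 3Δ
t=1: Δ0=11110110 Δ1=11010110 | 1Δ
t=2: Δ0=11010110 Δ1=11110110 Δ2=10110010 Δ3=10100010 | 3Δ
t=3: Δ0=10100010 Δ1=10000010 | 1Δ
t=4: Δ0=10000010 Δ1=10100010 Δ2=10100110 | 2Δ
t=5: Δ0=10100110 Δ1=10000100 | 1Δ
t=6: Δ0=10000100 Δ1=10100100 Δ2=11100000 Δ3=01100000 | 3Δ
t=7: Δ0=01100000 Δ1=01000000 | 1Δ
t=8: Δ0=01000000 Δ1=01100000 | 1Δ
t=9: Δ0=01100000 Δ1=01000010 Δ2=11000010 | 2Δ
t=10: Δ0=11000010 Δ1=11100010 Δ2=11100110 Δ3=11110110 | 3Δ
t=11: Δ0=11110110 Δ1=11010110 | 1Δ
t=12: Δ0=11010110 Δ1=11110110 Δ2=10110010 Δ3=10100010 | 3Δ
t=13: Δ0=10100010 Δ1=10000010 | 1Δ
t=14: Δ0=10000010 Δ1=10100010 Δ2=10100110 | 2Δ
t=15: Δ0=10100110 Δ1=10000100 | 1Δ

0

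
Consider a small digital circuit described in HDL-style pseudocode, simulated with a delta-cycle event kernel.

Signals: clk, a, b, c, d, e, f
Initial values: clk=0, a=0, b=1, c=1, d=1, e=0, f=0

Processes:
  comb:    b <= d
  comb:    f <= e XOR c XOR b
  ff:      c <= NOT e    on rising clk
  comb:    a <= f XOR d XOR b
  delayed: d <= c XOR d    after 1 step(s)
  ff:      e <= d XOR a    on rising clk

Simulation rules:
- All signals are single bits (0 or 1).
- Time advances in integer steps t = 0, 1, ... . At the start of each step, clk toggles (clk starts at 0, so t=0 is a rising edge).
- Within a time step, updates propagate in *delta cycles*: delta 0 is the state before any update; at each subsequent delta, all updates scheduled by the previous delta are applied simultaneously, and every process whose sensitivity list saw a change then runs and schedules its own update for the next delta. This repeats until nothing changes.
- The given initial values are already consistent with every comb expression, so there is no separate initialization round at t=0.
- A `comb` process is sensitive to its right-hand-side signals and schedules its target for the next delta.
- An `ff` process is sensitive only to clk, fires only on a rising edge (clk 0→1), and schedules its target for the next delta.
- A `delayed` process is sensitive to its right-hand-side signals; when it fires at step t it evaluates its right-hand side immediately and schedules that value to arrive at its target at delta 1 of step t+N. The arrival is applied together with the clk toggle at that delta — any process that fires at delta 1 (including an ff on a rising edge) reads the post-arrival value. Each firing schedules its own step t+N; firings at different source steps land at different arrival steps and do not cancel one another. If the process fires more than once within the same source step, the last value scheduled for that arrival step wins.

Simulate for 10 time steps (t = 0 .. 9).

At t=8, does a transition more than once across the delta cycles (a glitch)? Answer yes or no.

yes

[bits: clk,f,c,e,a,b,d]
t=0: Δ0=0010011 Δ1=1010011 Δ2=1011011 Δ3=1111011 Δ4=1111111 | 4Δ
t=1: Δ0=1111111 Δ1=0111111 | 1Δ
t=2: Δ0=0111111 Δ1=1111111 Δ2=1100111 | 2Δ
t=3: Δ0=1100111 Δ1=0100111 | 1Δ
t=4: Δ0=0100111 Δ1=1100111 Δ2=1110111 Δ3=1010111 Δ4=1010011 | 4Δ
t=5: Δ0=1010011 Δ1=0010010 Δ2=0010100 Δ3=0110000 Δ4=0110100 | 4Δ
t=6: Δ0=0110100 Δ1=1110101 Δ2=1110011 Δ3=1010111 Δ4=1010011 | 4Δ
t=7: Δ0=1010011 Δ1=0010010 Δ2=0010100 Δ3=0110000 Δ4=0110100 | 4Δ
t=8: Δ0=0110100 Δ1=1110101 Δ2=1110011 Δ3=1010111 Δ4=1010011 | 4Δ
t=9: Δ0=1010011 Δ1=0010010 Δ2=0010100 Δ3=0110000 Δ4=0110100 | 4Δ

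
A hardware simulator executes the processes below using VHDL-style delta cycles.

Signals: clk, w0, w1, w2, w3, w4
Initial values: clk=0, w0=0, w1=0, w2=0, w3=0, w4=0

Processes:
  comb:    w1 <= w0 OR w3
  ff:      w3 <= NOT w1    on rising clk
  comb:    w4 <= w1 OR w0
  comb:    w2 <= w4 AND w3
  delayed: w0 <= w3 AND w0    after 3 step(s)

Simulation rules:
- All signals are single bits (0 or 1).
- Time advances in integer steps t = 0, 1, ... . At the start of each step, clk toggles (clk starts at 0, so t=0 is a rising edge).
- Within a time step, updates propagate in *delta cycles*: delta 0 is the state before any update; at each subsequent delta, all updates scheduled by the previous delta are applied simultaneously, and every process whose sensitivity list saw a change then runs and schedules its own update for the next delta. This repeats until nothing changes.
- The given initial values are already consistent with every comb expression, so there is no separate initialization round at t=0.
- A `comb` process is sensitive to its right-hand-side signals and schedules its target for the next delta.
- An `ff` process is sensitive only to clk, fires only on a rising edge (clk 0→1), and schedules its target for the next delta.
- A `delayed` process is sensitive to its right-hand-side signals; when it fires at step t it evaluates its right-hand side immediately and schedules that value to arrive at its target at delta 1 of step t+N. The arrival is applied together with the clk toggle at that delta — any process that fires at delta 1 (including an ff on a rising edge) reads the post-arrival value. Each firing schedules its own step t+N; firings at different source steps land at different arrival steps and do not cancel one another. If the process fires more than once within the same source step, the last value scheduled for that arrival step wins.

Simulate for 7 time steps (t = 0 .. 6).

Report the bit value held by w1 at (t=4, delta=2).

0

[bits: w3,clk,w4,w2,w1,w0]
t=0: Δ0=000000 Δ1=010000 Δ2=110000 Δ3=110010 Δ4=111010 Δ5=111110 | 5Δ
t=1: Δ0=111110 Δ1=101110 | 1Δ
t=2: Δ0=101110 Δ1=111110 Δ2=011110 Δ3=011000 Δ4=010000 | 4Δ
t=3: Δ0=010000 Δ1=000000 | 1Δ
t=4: Δ0=000000 Δ1=010000 Δ2=110000 Δ3=110010 Δ4=111010 Δ5=111110 | 5Δ
t=5: Δ0=111110 Δ1=101110 | 1Δ
t=6: Δ0=101110 Δ1=111110 Δ2=011110 Δ3=011000 Δ4=010000 | 4Δ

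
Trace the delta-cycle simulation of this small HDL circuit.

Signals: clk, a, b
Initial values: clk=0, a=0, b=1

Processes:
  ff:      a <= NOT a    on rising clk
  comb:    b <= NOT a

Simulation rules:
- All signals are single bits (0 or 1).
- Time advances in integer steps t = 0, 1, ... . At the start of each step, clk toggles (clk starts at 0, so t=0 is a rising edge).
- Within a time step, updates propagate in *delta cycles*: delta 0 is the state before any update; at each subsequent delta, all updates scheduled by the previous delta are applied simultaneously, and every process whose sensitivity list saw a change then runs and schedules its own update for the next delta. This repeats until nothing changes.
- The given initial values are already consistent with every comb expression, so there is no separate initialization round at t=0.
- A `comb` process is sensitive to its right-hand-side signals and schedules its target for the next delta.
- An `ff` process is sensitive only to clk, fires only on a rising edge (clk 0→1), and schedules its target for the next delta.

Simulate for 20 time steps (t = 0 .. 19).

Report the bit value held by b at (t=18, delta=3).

t=0 Δ0: a=0 b=1 clk=0
  Δ1: clk:0→1
  Δ2: a:0→1
  Δ3: b:1→0
  (3Δ to stable)
t=1 Δ0: a=1 b=0 clk=1
  Δ1: clk:1→0
  (1Δ to stable)
t=2 Δ0: a=1 b=0 clk=0
  Δ1: clk:0→1
  Δ2: a:1→0
  Δ3: b:0→1
  (3Δ to stable)
t=3 Δ0: a=0 b=1 clk=1
  Δ1: clk:1→0
  (1Δ to stable)
t=4 Δ0: a=0 b=1 clk=0
  Δ1: clk:0→1
  Δ2: a:0→1
  Δ3: b:1→0
  (3Δ to stable)
t=5 Δ0: a=1 b=0 clk=1
  Δ1: clk:1→0
  (1Δ to stable)
t=6 Δ0: a=1 b=0 clk=0
  Δ1: clk:0→1
  Δ2: a:1→0
  Δ3: b:0→1
  (3Δ to stable)
t=7 Δ0: a=0 b=1 clk=1
  Δ1: clk:1→0
  (1Δ to stable)
t=8 Δ0: a=0 b=1 clk=0
  Δ1: clk:0→1
  Δ2: a:0→1
  Δ3: b:1→0
  (3Δ to stable)
t=9 Δ0: a=1 b=0 clk=1
  Δ1: clk:1→0
  (1Δ to stable)
t=10 Δ0: a=1 b=0 clk=0
  Δ1: clk:0→1
  Δ2: a:1→0
  Δ3: b:0→1
  (3Δ to stable)
t=11 Δ0: a=0 b=1 clk=1
  Δ1: clk:1→0
  (1Δ to stable)
t=12 Δ0: a=0 b=1 clk=0
  Δ1: clk:0→1
  Δ2: a:0→1
  Δ3: b:1→0
  (3Δ to stable)
t=13 Δ0: a=1 b=0 clk=1
  Δ1: clk:1→0
  (1Δ to stable)
t=14 Δ0: a=1 b=0 clk=0
  Δ1: clk:0→1
  Δ2: a:1→0
  Δ3: b:0→1
  (3Δ to stable)
t=15 Δ0: a=0 b=1 clk=1
  Δ1: clk:1→0
  (1Δ to stable)
t=16 Δ0: a=0 b=1 clk=0
  Δ1: clk:0→1
  Δ2: a:0→1
  Δ3: b:1→0
  (3Δ to stable)
t=17 Δ0: a=1 b=0 clk=1
  Δ1: clk:1→0
  (1Δ to stable)
t=18 Δ0: a=1 b=0 clk=0
  Δ1: clk:0→1
  Δ2: a:1→0
  Δ3: b:0→1
  (3Δ to stable)
t=19 Δ0: a=0 b=1 clk=1
  Δ1: clk:1→0
  (1Δ to stable)

1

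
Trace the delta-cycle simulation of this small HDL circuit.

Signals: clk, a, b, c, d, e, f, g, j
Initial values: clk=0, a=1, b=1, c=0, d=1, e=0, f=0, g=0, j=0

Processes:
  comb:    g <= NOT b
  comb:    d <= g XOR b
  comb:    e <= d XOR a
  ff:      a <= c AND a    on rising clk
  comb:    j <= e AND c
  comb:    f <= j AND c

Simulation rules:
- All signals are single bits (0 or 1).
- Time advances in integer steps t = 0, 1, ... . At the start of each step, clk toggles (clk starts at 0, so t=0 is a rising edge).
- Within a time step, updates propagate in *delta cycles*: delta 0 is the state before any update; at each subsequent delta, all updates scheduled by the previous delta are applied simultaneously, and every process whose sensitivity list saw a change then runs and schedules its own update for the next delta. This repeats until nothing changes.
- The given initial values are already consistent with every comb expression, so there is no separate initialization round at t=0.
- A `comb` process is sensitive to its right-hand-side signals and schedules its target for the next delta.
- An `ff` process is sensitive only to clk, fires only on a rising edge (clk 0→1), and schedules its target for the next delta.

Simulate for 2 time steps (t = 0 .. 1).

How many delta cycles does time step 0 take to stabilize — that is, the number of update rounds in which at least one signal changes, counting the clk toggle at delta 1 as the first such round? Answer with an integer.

3

t=0 Δ0: j=0 g=0 clk=0 a=1 b=1 c=0 f=0 e=0 d=1
  Δ1: clk:0→1
  Δ2: a:1→0
  Δ3: e:0→1
  (3Δ to stable)
t=1 Δ0: j=0 g=0 clk=1 a=0 b=1 c=0 f=0 e=1 d=1
  Δ1: clk:1→0
  (1Δ to stable)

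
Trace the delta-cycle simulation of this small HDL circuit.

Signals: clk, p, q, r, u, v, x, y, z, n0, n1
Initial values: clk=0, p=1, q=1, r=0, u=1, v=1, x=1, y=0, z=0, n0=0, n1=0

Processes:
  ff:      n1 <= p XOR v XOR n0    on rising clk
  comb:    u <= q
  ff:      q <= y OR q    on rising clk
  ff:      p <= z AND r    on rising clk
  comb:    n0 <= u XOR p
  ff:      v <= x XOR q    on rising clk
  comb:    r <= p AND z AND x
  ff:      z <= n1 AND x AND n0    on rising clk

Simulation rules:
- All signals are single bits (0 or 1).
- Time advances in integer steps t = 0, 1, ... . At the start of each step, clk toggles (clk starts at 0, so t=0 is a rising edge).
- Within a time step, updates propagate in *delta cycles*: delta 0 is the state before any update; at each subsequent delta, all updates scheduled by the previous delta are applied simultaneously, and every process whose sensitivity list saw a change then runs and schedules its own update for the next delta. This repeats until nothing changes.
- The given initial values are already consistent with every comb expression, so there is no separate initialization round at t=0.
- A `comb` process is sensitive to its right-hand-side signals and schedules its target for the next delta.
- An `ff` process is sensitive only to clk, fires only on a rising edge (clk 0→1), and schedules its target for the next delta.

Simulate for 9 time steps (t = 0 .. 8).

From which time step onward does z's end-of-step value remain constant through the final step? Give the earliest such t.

[bits: x,n0,u,p,v,n1,z,q,clk,r,y]
t=0: Δ0=10111001000 Δ1=10111001100 Δ2=10100001100 Δ3=11100001100 | 3Δ
t=1: Δ0=11100001100 Δ1=11100001000 | 1Δ
t=2: Δ0=11100001000 Δ1=11100001100 Δ2=11100101100 | 2Δ
t=3: Δ0=11100101100 Δ1=11100101000 | 1Δ
t=4: Δ0=11100101000 Δ1=11100101100 Δ2=11100111100 | 2Δ
t=5: Δ0=11100111100 Δ1=11100111000 | 1Δ
t=6: Δ0=11100111000 Δ1=11100111100 | 1Δ
t=7: Δ0=11100111100 Δ1=11100111000 | 1Δ
t=8: Δ0=11100111000 Δ1=11100111100 | 1Δ

4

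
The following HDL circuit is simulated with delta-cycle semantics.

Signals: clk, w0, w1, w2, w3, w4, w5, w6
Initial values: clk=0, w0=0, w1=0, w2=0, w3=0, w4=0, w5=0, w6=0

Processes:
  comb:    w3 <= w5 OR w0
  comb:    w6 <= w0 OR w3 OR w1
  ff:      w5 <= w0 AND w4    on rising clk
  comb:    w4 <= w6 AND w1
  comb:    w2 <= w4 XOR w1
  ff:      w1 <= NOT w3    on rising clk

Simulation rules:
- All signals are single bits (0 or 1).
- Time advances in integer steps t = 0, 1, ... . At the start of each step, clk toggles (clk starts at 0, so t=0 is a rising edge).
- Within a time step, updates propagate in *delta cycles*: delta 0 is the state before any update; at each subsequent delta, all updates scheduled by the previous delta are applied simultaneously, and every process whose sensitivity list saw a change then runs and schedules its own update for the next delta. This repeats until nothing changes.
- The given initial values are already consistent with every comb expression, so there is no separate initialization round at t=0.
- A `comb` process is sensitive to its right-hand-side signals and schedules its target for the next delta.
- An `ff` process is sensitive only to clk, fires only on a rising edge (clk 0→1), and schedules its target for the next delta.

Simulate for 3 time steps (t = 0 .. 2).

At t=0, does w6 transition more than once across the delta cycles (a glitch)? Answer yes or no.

no

t0.Δ0 w1=0 w3=0 clk=0 w6=0 w0=0 w2=0 w4=0 w5=0
t0.Δ1 w1=0 w3=0 clk=1 w6=0 w0=0 w2=0 w4=0 w5=0
t0.Δ2 w1=1 w3=0 clk=1 w6=0 w0=0 w2=0 w4=0 w5=0
t0.Δ3 w1=1 w3=0 clk=1 w6=1 w0=0 w2=1 w4=0 w5=0
t0.Δ4 w1=1 w3=0 clk=1 w6=1 w0=0 w2=1 w4=1 w5=0
t0.Δ5 w1=1 w3=0 clk=1 w6=1 w0=0 w2=0 w4=1 w5=0
t1.Δ0 w1=1 w3=0 clk=1 w6=1 w0=0 w2=0 w4=1 w5=0
t1.Δ1 w1=1 w3=0 clk=0 w6=1 w0=0 w2=0 w4=1 w5=0
t2.Δ0 w1=1 w3=0 clk=0 w6=1 w0=0 w2=0 w4=1 w5=0
t2.Δ1 w1=1 w3=0 clk=1 w6=1 w0=0 w2=0 w4=1 w5=0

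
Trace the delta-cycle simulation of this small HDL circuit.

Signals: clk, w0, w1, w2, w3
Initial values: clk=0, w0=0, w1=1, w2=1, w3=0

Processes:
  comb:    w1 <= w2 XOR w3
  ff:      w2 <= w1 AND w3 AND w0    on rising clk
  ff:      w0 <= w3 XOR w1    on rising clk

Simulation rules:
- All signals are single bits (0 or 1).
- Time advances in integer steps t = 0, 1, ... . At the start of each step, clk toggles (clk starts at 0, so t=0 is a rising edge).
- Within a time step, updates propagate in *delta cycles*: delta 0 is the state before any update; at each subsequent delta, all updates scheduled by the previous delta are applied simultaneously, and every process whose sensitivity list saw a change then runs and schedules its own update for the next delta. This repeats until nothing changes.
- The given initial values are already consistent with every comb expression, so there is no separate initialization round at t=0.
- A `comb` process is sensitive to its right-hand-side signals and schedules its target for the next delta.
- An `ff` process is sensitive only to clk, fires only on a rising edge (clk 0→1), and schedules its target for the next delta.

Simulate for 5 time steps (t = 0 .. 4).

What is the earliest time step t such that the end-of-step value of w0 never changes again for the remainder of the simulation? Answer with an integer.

t0.Δ0 w1=1 w3=0 w0=0 clk=0 w2=1
t0.Δ1 w1=1 w3=0 w0=0 clk=1 w2=1
t0.Δ2 w1=1 w3=0 w0=1 clk=1 w2=0
t0.Δ3 w1=0 w3=0 w0=1 clk=1 w2=0
t1.Δ0 w1=0 w3=0 w0=1 clk=1 w2=0
t1.Δ1 w1=0 w3=0 w0=1 clk=0 w2=0
t2.Δ0 w1=0 w3=0 w0=1 clk=0 w2=0
t2.Δ1 w1=0 w3=0 w0=1 clk=1 w2=0
t2.Δ2 w1=0 w3=0 w0=0 clk=1 w2=0
t3.Δ0 w1=0 w3=0 w0=0 clk=1 w2=0
t3.Δ1 w1=0 w3=0 w0=0 clk=0 w2=0
t4.Δ0 w1=0 w3=0 w0=0 clk=0 w2=0
t4.Δ1 w1=0 w3=0 w0=0 clk=1 w2=0

2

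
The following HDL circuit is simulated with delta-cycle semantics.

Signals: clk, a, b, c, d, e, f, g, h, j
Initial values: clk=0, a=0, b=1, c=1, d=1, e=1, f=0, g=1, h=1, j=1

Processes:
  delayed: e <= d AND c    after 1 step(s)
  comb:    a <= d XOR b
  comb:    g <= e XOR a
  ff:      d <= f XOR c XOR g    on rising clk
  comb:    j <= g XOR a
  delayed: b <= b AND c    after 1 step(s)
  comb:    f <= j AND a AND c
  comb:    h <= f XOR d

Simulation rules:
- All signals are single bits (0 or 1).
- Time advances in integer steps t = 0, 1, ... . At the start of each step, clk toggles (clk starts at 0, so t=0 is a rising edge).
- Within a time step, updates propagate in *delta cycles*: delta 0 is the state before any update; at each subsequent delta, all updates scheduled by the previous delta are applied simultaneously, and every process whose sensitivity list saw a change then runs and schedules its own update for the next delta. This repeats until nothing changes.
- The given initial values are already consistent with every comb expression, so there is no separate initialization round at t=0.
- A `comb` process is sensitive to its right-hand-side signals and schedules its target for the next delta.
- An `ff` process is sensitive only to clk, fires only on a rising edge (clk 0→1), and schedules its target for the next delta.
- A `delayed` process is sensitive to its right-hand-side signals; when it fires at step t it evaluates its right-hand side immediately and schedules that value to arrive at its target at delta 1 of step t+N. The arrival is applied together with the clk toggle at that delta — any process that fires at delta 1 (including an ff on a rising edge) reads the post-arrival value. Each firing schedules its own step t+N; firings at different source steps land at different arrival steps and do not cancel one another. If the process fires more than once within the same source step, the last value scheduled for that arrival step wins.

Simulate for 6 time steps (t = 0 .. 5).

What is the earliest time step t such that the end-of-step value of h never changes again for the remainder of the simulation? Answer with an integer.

1

t=0 Δ0: e=1 a=0 clk=0 j=1 d=1 b=1 f=0 g=1 c=1 h=1
  Δ1: clk:0→1
  Δ2: d:1→0
  Δ3: a:0→1, h:1→0
  Δ4: j:1→0, f:0→1, g:1→0
  Δ5: j:0→1, f:1→0, h:0→1
  Δ6: f:0→1, h:1→0
  Δ7: h:0→1
  (7Δ to stable)
t=1 Δ0: e=1 a=1 clk=1 j=1 d=0 b=1 f=1 g=0 c=1 h=1
  Δ1: e:1→0, clk:1→0
  Δ2: g:0→1
  Δ3: j:1→0
  Δ4: f:1→0
  Δ5: h:1→0
  (5Δ to stable)
t=2 Δ0: e=0 a=1 clk=0 j=0 d=0 b=1 f=0 g=1 c=1 h=0
  Δ1: clk:0→1
  (1Δ to stable)
t=3 Δ0: e=0 a=1 clk=1 j=0 d=0 b=1 f=0 g=1 c=1 h=0
  Δ1: clk:1→0
  (1Δ to stable)
t=4 Δ0: e=0 a=1 clk=0 j=0 d=0 b=1 f=0 g=1 c=1 h=0
  Δ1: clk:0→1
  (1Δ to stable)
t=5 Δ0: e=0 a=1 clk=1 j=0 d=0 b=1 f=0 g=1 c=1 h=0
  Δ1: clk:1→0
  (1Δ to stable)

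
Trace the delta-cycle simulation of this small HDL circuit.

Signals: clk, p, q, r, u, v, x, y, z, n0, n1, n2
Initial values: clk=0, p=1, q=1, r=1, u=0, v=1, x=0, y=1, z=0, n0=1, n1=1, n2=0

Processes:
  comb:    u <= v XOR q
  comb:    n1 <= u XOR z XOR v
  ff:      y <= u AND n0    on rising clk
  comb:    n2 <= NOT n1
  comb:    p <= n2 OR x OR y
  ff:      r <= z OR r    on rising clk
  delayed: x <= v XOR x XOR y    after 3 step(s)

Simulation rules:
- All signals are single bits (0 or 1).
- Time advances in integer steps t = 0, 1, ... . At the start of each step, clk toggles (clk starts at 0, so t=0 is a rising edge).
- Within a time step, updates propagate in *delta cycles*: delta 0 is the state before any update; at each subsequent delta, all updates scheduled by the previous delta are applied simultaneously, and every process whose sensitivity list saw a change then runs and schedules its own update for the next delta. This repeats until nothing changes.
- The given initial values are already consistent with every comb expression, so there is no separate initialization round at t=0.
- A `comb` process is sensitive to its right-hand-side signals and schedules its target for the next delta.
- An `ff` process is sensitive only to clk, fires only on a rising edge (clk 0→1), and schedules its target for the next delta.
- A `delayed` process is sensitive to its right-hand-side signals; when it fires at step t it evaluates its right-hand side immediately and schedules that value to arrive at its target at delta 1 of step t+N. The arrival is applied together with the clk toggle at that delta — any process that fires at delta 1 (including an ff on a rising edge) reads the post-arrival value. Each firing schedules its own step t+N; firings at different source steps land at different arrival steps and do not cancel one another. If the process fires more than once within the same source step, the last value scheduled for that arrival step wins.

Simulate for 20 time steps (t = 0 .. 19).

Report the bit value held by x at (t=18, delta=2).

0

t=0 Δ0: u=0 clk=0 n0=1 q=1 y=1 n2=0 z=0 p=1 n1=1 x=0 v=1 r=1
  Δ1: clk:0→1
  Δ2: y:1→0
  Δ3: p:1→0
  (3Δ to stable)
t=1 Δ0: u=0 clk=1 n0=1 q=1 y=0 n2=0 z=0 p=0 n1=1 x=0 v=1 r=1
  Δ1: clk:1→0
  (1Δ to stable)
t=2 Δ0: u=0 clk=0 n0=1 q=1 y=0 n2=0 z=0 p=0 n1=1 x=0 v=1 r=1
  Δ1: clk:0→1
  (1Δ to stable)
t=3 Δ0: u=0 clk=1 n0=1 q=1 y=0 n2=0 z=0 p=0 n1=1 x=0 v=1 r=1
  Δ1: clk:1→0, x:0→1
  Δ2: p:0→1
  (2Δ to stable)
t=4 Δ0: u=0 clk=0 n0=1 q=1 y=0 n2=0 z=0 p=1 n1=1 x=1 v=1 r=1
  Δ1: clk:0→1
  (1Δ to stable)
t=5 Δ0: u=0 clk=1 n0=1 q=1 y=0 n2=0 z=0 p=1 n1=1 x=1 v=1 r=1
  Δ1: clk:1→0
  (1Δ to stable)
t=6 Δ0: u=0 clk=0 n0=1 q=1 y=0 n2=0 z=0 p=1 n1=1 x=1 v=1 r=1
  Δ1: clk:0→1, x:1→0
  Δ2: p:1→0
  (2Δ to stable)
t=7 Δ0: u=0 clk=1 n0=1 q=1 y=0 n2=0 z=0 p=0 n1=1 x=0 v=1 r=1
  Δ1: clk:1→0
  (1Δ to stable)
t=8 Δ0: u=0 clk=0 n0=1 q=1 y=0 n2=0 z=0 p=0 n1=1 x=0 v=1 r=1
  Δ1: clk:0→1
  (1Δ to stable)
t=9 Δ0: u=0 clk=1 n0=1 q=1 y=0 n2=0 z=0 p=0 n1=1 x=0 v=1 r=1
  Δ1: clk:1→0, x:0→1
  Δ2: p:0→1
  (2Δ to stable)
t=10 Δ0: u=0 clk=0 n0=1 q=1 y=0 n2=0 z=0 p=1 n1=1 x=1 v=1 r=1
  Δ1: clk:0→1
  (1Δ to stable)
t=11 Δ0: u=0 clk=1 n0=1 q=1 y=0 n2=0 z=0 p=1 n1=1 x=1 v=1 r=1
  Δ1: clk:1→0
  (1Δ to stable)
t=12 Δ0: u=0 clk=0 n0=1 q=1 y=0 n2=0 z=0 p=1 n1=1 x=1 v=1 r=1
  Δ1: clk:0→1, x:1→0
  Δ2: p:1→0
  (2Δ to stable)
t=13 Δ0: u=0 clk=1 n0=1 q=1 y=0 n2=0 z=0 p=0 n1=1 x=0 v=1 r=1
  Δ1: clk:1→0
  (1Δ to stable)
t=14 Δ0: u=0 clk=0 n0=1 q=1 y=0 n2=0 z=0 p=0 n1=1 x=0 v=1 r=1
  Δ1: clk:0→1
  (1Δ to stable)
t=15 Δ0: u=0 clk=1 n0=1 q=1 y=0 n2=0 z=0 p=0 n1=1 x=0 v=1 r=1
  Δ1: clk:1→0, x:0→1
  Δ2: p:0→1
  (2Δ to stable)
t=16 Δ0: u=0 clk=0 n0=1 q=1 y=0 n2=0 z=0 p=1 n1=1 x=1 v=1 r=1
  Δ1: clk:0→1
  (1Δ to stable)
t=17 Δ0: u=0 clk=1 n0=1 q=1 y=0 n2=0 z=0 p=1 n1=1 x=1 v=1 r=1
  Δ1: clk:1→0
  (1Δ to stable)
t=18 Δ0: u=0 clk=0 n0=1 q=1 y=0 n2=0 z=0 p=1 n1=1 x=1 v=1 r=1
  Δ1: clk:0→1, x:1→0
  Δ2: p:1→0
  (2Δ to stable)
t=19 Δ0: u=0 clk=1 n0=1 q=1 y=0 n2=0 z=0 p=0 n1=1 x=0 v=1 r=1
  Δ1: clk:1→0
  (1Δ to stable)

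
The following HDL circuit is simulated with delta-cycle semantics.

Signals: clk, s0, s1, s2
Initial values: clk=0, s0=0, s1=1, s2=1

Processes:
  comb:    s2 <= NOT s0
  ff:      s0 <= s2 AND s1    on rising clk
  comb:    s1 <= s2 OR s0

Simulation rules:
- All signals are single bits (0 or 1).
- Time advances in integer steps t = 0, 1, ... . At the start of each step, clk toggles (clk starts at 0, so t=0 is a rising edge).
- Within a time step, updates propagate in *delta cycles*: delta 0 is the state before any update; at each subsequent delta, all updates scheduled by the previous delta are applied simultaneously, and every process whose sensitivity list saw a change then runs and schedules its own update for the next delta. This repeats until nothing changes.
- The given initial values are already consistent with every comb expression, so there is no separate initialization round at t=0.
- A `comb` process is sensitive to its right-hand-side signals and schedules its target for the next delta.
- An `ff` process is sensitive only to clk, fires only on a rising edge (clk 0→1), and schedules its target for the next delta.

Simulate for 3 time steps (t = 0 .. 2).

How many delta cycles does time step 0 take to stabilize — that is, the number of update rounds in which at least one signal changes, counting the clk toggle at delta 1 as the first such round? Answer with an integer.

[bits: clk,s1,s0,s2]
t=0: Δ0=0101 Δ1=1101 Δ2=1111 Δ3=1110 | 3Δ
t=1: Δ0=1110 Δ1=0110 | 1Δ
t=2: Δ0=0110 Δ1=1110 Δ2=1100 Δ3=1001 Δ4=1101 | 4Δ

3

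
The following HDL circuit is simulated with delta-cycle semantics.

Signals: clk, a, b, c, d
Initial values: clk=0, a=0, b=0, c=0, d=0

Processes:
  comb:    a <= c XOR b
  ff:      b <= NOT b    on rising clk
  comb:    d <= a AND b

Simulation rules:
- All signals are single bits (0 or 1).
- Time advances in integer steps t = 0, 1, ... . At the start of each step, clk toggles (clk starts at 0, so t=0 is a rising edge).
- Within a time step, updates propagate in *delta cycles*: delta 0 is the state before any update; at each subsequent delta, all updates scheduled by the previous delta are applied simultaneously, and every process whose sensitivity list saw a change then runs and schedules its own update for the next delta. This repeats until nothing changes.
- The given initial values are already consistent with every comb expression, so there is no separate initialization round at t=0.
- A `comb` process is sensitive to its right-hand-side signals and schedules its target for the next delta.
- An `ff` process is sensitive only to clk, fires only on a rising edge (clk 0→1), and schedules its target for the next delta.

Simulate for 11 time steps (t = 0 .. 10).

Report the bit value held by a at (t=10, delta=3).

[bits: a,d,clk,b,c]
t=0: Δ0=00000 Δ1=00100 Δ2=00110 Δ3=10110 Δ4=11110 | 4Δ
t=1: Δ0=11110 Δ1=11010 | 1Δ
t=2: Δ0=11010 Δ1=11110 Δ2=11100 Δ3=00100 | 3Δ
t=3: Δ0=00100 Δ1=00000 | 1Δ
t=4: Δ0=00000 Δ1=00100 Δ2=00110 Δ3=10110 Δ4=11110 | 4Δ
t=5: Δ0=11110 Δ1=11010 | 1Δ
t=6: Δ0=11010 Δ1=11110 Δ2=11100 Δ3=00100 | 3Δ
t=7: Δ0=00100 Δ1=00000 | 1Δ
t=8: Δ0=00000 Δ1=00100 Δ2=00110 Δ3=10110 Δ4=11110 | 4Δ
t=9: Δ0=11110 Δ1=11010 | 1Δ
t=10: Δ0=11010 Δ1=11110 Δ2=11100 Δ3=00100 | 3Δ

0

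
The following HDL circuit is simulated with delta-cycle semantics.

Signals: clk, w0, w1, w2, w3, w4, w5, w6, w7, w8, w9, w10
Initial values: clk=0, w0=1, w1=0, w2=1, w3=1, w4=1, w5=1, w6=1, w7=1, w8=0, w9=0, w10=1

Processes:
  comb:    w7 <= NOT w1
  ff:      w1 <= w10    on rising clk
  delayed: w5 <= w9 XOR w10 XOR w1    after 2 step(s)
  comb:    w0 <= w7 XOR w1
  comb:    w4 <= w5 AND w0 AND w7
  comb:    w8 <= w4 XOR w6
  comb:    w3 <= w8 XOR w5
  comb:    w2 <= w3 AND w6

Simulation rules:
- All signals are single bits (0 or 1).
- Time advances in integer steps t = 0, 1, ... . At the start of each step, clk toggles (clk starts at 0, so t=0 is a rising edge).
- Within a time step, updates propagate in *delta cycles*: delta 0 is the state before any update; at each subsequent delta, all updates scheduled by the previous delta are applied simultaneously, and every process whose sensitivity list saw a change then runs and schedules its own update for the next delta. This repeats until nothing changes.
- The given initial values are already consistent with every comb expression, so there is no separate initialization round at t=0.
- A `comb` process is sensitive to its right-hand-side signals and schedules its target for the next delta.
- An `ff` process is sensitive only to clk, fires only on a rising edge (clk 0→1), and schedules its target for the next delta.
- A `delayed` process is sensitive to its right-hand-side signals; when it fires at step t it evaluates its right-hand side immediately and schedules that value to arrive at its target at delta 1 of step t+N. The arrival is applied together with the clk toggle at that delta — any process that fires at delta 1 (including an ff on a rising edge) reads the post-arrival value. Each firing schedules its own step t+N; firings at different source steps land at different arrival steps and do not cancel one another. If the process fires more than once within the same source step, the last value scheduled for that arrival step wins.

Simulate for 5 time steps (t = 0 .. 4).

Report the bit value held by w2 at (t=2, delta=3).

[bits: w10,w9,w8,w2,w7,w3,w5,w4,w0,clk,w1,w6]
t=0: Δ0=100111111001 Δ1=100111111101 Δ2=100111111111 Δ3=100101110111 Δ4=100101101111 Δ5=101101101111 Δ6=101100101111 Δ7=101000101111 | 7Δ
t=1: Δ0=101000101111 Δ1=101000101011 | 1Δ
t=2: Δ0=101000101011 Δ1=101000001111 Δ2=101001001111 Δ3=101101001111 | 3Δ
t=3: Δ0=101101001111 Δ1=101101001011 | 1Δ
t=4: Δ0=101101001011 Δ1=101101001111 | 1Δ

1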